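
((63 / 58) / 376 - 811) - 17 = -828.00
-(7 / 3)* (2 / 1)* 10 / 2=-70 / 3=-23.33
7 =7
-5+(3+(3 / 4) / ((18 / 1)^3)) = -15551 / 7776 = -2.00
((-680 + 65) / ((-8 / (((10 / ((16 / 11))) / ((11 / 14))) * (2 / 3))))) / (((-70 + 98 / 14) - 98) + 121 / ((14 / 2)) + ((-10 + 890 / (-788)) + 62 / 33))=-326512725 / 111375608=-2.93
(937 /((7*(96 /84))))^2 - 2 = 877841 /64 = 13716.27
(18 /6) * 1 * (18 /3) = 18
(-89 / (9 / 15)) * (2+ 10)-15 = -1795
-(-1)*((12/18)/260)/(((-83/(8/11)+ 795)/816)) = 1088/354055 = 0.00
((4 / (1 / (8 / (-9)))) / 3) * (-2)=64 / 27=2.37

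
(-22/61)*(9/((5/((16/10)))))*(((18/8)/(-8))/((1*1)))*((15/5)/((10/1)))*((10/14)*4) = 2673/10675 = 0.25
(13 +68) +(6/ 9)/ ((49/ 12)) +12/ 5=20473/ 245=83.56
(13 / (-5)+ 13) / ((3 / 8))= 416 / 15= 27.73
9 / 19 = 0.47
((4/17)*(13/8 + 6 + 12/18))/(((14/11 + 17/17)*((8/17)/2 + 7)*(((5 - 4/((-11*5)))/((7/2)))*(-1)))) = -168553/2059020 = -0.08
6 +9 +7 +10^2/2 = 72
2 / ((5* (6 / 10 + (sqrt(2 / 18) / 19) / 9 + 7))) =1026 / 19499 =0.05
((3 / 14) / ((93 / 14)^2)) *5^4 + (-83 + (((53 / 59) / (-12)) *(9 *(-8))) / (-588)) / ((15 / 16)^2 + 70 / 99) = -16517739842834 / 335015396835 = -49.30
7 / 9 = 0.78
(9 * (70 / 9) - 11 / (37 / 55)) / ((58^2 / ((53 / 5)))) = 21041 / 124468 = 0.17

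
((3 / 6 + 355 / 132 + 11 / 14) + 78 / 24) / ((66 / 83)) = 138527 / 15246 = 9.09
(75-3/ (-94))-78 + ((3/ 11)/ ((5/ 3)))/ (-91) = -1397241/ 470470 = -2.97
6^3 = 216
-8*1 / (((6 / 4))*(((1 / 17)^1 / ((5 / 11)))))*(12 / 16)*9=-3060 / 11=-278.18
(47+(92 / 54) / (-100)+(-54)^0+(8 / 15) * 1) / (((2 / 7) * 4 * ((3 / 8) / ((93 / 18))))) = 14212849 / 24300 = 584.89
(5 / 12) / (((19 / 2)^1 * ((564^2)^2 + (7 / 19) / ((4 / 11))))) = 10 / 23070194869479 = 0.00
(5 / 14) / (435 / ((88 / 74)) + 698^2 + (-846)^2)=22 / 74122405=0.00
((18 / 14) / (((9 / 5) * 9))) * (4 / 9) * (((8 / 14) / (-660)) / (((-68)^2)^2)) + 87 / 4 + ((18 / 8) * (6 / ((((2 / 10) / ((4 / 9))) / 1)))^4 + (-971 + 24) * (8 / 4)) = 48475312108522991 / 700117121088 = 69238.86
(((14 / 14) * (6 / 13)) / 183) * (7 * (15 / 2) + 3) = 111 / 793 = 0.14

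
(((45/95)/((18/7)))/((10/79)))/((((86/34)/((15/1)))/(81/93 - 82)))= -70930545/101308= -700.15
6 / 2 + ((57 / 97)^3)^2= 2533212462036 / 832972004929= 3.04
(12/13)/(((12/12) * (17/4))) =48/221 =0.22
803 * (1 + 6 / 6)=1606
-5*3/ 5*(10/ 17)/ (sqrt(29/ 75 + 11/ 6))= -50*sqrt(222)/ 629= -1.18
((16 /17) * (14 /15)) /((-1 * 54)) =-112 /6885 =-0.02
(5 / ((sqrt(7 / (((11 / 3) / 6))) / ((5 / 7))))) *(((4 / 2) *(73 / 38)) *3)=1825 *sqrt(154) / 1862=12.16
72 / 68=18 / 17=1.06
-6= -6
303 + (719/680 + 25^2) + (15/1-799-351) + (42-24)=-127801/680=-187.94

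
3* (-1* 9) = -27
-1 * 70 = -70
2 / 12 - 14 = -83 / 6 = -13.83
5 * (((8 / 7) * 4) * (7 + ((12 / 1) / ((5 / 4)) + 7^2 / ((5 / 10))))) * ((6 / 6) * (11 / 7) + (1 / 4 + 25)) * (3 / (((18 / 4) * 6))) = 1147528 / 147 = 7806.31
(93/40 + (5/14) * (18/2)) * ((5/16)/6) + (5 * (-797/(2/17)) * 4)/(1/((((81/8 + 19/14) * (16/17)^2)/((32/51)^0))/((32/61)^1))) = -11432494653/4352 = -2626951.90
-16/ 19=-0.84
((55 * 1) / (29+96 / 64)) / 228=55 / 6954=0.01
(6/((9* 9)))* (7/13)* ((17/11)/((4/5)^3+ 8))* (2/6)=2125/880308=0.00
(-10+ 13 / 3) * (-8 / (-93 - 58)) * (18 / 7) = -816 / 1057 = -0.77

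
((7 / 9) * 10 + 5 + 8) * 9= 187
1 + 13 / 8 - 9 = -51 / 8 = -6.38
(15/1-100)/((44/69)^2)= -404685/1936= -209.03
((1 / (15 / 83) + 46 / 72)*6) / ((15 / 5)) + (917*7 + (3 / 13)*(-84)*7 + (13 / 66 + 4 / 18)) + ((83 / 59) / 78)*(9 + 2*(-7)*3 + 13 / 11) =796726682 / 126555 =6295.50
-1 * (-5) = 5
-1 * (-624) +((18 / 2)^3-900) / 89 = 55365 / 89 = 622.08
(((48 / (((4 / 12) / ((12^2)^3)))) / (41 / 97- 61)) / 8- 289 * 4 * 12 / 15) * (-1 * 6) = 39142216416 / 7345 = 5329096.86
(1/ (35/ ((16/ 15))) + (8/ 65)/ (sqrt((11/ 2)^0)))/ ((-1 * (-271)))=1048/ 1849575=0.00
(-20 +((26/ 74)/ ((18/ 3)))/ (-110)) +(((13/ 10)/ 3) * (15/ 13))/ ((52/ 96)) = -6056329/ 317460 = -19.08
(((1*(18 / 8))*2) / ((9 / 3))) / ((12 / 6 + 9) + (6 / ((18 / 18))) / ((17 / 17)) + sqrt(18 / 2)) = 3 / 40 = 0.08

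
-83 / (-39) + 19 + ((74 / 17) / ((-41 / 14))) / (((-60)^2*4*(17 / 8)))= 1464533033 / 69316650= 21.13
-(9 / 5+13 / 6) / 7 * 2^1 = -17 / 15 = -1.13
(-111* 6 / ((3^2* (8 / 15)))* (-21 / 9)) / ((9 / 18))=1295 / 2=647.50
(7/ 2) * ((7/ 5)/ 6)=49/ 60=0.82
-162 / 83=-1.95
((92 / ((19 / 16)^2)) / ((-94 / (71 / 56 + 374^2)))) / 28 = -2882590736 / 831383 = -3467.22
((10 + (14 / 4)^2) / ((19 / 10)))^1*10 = 2225 / 19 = 117.11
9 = 9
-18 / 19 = -0.95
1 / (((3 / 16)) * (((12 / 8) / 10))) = 320 / 9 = 35.56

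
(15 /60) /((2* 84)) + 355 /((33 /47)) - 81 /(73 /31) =84757537 /179872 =471.21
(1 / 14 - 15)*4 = -418 / 7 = -59.71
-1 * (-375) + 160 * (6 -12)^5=-1243785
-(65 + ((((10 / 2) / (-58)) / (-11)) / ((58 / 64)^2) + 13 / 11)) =-17757752 / 268279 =-66.19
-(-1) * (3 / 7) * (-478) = -1434 / 7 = -204.86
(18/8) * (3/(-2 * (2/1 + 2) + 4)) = -1.69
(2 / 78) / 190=1 / 7410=0.00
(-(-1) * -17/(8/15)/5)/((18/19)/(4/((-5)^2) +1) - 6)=551/448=1.23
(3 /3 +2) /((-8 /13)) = -39 /8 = -4.88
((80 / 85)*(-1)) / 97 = -16 / 1649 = -0.01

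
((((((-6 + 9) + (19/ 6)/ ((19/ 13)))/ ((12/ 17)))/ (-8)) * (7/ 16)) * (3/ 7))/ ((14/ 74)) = -19499/ 21504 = -0.91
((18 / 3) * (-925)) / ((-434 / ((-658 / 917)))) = -260850 / 28427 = -9.18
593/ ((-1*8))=-593/ 8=-74.12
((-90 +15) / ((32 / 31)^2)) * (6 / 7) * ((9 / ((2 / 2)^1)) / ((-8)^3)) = 1.06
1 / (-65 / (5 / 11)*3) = -1 / 429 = -0.00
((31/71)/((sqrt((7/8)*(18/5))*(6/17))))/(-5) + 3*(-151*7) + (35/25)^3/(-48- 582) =-35673799/11250- 527*sqrt(35)/22365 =-3171.14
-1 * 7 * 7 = -49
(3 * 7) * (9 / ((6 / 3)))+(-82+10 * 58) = 1185 / 2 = 592.50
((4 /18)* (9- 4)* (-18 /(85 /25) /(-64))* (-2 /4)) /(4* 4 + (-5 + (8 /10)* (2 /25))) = -0.00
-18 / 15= -6 / 5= -1.20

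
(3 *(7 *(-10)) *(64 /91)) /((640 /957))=-2871 /13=-220.85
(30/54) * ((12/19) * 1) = 20/57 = 0.35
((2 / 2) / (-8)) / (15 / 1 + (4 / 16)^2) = -2 / 241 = -0.01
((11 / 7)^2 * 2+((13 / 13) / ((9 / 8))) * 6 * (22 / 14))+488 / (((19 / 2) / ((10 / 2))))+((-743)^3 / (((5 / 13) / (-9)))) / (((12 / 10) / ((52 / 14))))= 82975007483813 / 2793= 29708201748.59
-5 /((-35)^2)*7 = -0.03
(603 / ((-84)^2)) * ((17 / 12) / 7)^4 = 5595907 / 39033114624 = 0.00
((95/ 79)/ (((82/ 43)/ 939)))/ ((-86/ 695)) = -61997475/ 12956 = -4785.23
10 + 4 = 14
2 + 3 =5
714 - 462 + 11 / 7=1775 / 7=253.57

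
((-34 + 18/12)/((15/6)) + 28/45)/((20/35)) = -3899/180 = -21.66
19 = 19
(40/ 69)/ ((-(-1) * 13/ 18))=240/ 299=0.80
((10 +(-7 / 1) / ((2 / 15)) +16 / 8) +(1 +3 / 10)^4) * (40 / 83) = -376439 / 20750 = -18.14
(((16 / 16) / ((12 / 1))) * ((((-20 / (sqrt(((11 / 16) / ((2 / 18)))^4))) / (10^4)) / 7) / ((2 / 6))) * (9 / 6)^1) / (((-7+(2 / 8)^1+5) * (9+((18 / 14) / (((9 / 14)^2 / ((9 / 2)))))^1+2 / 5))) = 32 / 468242775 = 0.00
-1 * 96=-96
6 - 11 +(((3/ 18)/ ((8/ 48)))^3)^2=-4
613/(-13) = -613/13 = -47.15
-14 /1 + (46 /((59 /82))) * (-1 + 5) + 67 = 18215 /59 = 308.73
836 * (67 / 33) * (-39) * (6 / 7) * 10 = -3971760 / 7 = -567394.29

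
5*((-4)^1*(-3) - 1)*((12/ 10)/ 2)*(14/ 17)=462/ 17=27.18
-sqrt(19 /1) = -sqrt(19) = -4.36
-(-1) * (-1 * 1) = -1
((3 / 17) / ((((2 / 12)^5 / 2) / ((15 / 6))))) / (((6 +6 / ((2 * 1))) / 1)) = 12960 / 17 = 762.35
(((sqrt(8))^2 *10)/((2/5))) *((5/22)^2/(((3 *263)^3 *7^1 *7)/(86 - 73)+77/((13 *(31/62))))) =3250/582428285747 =0.00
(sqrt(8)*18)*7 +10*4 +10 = 50 +252*sqrt(2) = 406.38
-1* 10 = -10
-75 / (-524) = 75 / 524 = 0.14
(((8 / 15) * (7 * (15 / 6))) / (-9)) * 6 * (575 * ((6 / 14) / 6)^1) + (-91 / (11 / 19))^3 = -46521752701 / 11979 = -3883609.04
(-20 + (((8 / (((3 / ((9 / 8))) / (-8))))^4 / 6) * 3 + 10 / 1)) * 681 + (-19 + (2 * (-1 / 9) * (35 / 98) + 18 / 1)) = 112962916.92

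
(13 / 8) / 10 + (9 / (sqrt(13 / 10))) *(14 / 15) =13 / 80 + 42 *sqrt(130) / 65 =7.53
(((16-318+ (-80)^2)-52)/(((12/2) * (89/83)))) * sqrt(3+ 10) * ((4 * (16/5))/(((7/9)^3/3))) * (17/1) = 199008975168 * sqrt(13)/152635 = 4700999.54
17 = 17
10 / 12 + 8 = 53 / 6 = 8.83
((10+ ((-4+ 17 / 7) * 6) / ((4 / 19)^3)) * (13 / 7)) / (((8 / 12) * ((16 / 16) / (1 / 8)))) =-348.38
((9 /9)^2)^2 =1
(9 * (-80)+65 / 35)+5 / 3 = -15046 / 21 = -716.48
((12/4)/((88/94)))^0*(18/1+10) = 28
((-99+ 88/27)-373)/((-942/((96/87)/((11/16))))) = 3239936/4056723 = 0.80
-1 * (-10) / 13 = 10 / 13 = 0.77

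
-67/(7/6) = -402/7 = -57.43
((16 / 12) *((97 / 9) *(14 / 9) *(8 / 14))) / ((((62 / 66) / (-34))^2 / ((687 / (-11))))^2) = 85500409572.60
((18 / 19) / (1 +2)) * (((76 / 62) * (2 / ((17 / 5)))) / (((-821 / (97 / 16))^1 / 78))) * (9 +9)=-1021410 / 432667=-2.36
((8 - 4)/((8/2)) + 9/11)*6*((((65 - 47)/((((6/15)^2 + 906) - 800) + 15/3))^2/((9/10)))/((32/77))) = 843750/1103263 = 0.76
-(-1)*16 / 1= 16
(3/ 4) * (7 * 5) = 105/ 4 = 26.25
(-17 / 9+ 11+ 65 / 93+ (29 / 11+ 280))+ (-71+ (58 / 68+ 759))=102394661 / 104346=981.30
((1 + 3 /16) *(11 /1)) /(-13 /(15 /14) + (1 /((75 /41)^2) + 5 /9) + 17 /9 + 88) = 1175625 /7074896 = 0.17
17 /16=1.06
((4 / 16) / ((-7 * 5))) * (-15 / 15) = 1 / 140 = 0.01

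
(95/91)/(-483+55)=-95/38948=-0.00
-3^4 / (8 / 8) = -81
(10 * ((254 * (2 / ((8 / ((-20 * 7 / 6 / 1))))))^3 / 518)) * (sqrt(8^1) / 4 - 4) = 250926917500 / 999 - 62731729375 * sqrt(2) / 1998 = 206775661.93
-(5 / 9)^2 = -25 / 81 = -0.31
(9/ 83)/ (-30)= -3/ 830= -0.00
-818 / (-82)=409 / 41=9.98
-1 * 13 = -13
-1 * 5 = -5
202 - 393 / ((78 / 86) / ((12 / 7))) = -49214 / 91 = -540.81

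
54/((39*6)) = 3/13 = 0.23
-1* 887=-887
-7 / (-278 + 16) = 7 / 262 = 0.03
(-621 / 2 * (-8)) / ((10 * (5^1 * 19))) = 1242 / 475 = 2.61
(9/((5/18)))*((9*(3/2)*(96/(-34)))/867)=-34992/24565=-1.42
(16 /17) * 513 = 8208 /17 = 482.82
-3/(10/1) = -3/10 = -0.30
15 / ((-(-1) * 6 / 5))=12.50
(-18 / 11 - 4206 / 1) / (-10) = 23142 / 55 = 420.76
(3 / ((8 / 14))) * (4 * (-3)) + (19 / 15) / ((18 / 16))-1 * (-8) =-7273 / 135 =-53.87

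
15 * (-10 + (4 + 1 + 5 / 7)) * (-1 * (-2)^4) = 7200 / 7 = 1028.57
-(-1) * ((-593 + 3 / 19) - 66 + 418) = -4576 / 19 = -240.84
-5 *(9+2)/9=-55/9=-6.11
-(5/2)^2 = -25/4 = -6.25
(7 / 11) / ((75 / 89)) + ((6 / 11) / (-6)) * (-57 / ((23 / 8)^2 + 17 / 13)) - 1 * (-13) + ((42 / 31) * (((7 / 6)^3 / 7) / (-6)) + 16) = 3285917609 / 108642600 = 30.25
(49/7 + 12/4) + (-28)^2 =794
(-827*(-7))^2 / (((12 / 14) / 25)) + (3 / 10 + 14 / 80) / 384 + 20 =15013609715219 / 15360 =977448549.17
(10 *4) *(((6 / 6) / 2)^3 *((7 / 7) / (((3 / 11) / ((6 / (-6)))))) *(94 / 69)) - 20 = -9310 / 207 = -44.98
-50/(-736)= 25/368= 0.07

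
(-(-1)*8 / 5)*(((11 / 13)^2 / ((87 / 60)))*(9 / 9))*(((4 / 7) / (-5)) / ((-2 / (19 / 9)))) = 147136 / 1543815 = 0.10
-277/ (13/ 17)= -4709/ 13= -362.23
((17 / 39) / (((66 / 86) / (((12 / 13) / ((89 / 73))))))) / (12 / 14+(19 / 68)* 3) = 101603152 / 400556871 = 0.25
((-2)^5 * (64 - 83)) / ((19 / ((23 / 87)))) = 736 / 87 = 8.46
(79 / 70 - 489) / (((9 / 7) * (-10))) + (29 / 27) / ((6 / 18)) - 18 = 20851 / 900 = 23.17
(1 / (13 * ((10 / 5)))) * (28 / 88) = 7 / 572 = 0.01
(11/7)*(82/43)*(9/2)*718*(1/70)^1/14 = 1457181/147490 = 9.88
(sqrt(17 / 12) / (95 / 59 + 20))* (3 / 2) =59* sqrt(51) / 5100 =0.08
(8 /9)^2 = 64 /81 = 0.79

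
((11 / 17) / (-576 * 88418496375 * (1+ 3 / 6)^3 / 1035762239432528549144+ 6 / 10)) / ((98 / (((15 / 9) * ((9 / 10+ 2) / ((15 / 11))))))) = 9271657393287608874863 / 237707368203539767506048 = 0.04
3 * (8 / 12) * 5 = 10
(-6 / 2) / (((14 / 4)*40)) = -3 / 140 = -0.02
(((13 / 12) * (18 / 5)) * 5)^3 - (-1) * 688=64823 / 8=8102.88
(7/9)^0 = 1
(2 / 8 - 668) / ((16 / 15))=-40065 / 64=-626.02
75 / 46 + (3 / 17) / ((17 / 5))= 22365 / 13294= 1.68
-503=-503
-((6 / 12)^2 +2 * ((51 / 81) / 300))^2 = -4239481 / 65610000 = -0.06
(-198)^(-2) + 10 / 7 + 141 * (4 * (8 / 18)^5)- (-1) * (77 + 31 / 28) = 2978075659 / 33343002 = 89.32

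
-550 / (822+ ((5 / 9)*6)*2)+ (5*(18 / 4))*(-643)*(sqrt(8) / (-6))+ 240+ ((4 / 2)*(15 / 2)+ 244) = 56312 / 113+ 9645*sqrt(2) / 2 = 7318.38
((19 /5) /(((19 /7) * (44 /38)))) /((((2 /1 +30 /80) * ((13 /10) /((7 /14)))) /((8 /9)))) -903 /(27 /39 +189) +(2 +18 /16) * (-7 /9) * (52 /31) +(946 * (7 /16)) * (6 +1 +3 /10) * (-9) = -11893884154943 /437271120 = -27200.25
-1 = -1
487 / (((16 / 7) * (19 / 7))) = 23863 / 304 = 78.50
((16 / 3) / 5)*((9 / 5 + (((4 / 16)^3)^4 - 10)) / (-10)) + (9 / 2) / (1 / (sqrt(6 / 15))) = 229288617 / 262144000 + 9*sqrt(10) / 10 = 3.72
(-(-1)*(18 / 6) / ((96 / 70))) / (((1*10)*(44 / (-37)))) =-259 / 1408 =-0.18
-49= -49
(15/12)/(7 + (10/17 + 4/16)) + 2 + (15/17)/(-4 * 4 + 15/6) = 170773/81549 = 2.09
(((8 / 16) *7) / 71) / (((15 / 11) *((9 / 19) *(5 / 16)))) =11704 / 47925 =0.24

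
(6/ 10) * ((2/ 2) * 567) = 1701/ 5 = 340.20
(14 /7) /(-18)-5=-46 /9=-5.11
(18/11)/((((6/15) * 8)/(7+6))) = 585/88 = 6.65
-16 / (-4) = 4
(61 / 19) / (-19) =-61 / 361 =-0.17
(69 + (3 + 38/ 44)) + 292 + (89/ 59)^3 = 1664086551/ 4518338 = 368.30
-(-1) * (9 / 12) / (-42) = -1 / 56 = -0.02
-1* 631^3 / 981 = -251239591 / 981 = -256105.60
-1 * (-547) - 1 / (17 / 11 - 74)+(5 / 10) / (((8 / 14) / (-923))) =-1661657 / 6376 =-260.61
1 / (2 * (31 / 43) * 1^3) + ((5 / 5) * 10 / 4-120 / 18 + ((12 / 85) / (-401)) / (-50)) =-275235817 / 79247625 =-3.47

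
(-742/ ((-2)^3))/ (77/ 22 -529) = -371/ 2102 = -0.18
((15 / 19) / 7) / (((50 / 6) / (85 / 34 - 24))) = -387 / 1330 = -0.29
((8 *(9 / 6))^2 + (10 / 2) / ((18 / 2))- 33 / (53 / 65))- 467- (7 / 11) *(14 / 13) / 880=-10892167493 / 30012840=-362.92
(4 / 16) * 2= 1 / 2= 0.50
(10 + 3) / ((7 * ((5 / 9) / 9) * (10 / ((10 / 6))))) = 351 / 70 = 5.01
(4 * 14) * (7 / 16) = 49 / 2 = 24.50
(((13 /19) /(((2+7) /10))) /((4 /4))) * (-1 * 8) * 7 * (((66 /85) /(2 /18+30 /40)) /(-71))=0.54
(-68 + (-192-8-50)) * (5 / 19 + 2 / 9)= -8798 / 57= -154.35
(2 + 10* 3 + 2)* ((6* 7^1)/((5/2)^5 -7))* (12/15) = 60928/4835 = 12.60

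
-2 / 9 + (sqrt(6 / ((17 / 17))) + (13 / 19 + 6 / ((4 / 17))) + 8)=sqrt(6) + 11615 / 342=36.41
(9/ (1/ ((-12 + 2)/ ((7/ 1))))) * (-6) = 540/ 7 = 77.14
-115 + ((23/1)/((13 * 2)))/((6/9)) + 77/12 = -107.26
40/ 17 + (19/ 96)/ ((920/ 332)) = 910009/ 375360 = 2.42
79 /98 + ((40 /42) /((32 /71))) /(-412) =388091 /484512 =0.80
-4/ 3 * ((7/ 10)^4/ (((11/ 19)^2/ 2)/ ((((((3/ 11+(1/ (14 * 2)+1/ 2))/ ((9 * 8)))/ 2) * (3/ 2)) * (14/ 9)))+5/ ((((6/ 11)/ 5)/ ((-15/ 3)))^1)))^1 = 71941163/ 48623946250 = 0.00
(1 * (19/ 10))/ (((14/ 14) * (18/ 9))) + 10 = 219/ 20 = 10.95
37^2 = 1369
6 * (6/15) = 12/5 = 2.40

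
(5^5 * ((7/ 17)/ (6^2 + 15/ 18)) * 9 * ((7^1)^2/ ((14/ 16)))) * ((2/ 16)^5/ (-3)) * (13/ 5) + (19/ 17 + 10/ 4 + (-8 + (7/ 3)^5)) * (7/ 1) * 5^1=326038566805/ 143824896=2266.91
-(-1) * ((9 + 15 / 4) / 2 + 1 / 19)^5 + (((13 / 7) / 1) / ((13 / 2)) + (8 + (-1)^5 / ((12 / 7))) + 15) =18732246153278053 / 1703873052672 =10993.92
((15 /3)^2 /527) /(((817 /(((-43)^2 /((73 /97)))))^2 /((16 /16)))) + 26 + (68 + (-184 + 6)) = -84726475067 /1013826263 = -83.57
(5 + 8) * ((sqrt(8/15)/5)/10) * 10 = 26 * sqrt(30)/75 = 1.90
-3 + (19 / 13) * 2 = -1 / 13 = -0.08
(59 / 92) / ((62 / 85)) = 5015 / 5704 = 0.88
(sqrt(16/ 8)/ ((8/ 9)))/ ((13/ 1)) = 0.12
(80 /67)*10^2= 8000 /67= 119.40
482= 482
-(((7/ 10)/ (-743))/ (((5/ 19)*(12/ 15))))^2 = -17689/ 883278400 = -0.00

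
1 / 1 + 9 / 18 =3 / 2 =1.50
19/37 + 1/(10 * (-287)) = 54493/106190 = 0.51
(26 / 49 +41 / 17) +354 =297333 / 833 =356.94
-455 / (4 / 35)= -15925 / 4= -3981.25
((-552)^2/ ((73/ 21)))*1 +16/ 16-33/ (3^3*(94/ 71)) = 5413376009/ 61758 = 87654.65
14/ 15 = 0.93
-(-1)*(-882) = -882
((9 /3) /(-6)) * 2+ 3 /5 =-2 /5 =-0.40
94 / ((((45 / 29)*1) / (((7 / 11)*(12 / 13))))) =76328 / 2145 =35.58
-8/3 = -2.67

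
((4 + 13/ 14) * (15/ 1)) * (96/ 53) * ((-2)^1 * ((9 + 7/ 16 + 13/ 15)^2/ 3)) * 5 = -140661767/ 2968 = -47392.78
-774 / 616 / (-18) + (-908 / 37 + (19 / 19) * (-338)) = -8261433 / 22792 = -362.47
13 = 13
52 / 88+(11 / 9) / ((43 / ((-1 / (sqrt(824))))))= 13 / 22 -11 * sqrt(206) / 159444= 0.59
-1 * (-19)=19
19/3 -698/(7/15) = -31277/21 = -1489.38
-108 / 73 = -1.48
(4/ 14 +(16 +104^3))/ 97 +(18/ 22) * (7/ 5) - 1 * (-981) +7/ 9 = 12579.63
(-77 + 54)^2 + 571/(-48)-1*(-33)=26405/48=550.10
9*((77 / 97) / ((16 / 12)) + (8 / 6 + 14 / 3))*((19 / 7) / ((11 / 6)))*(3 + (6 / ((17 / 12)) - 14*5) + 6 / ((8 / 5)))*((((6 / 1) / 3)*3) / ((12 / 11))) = -28524.51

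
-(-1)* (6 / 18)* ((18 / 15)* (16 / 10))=16 / 25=0.64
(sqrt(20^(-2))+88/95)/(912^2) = 371/316062720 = 0.00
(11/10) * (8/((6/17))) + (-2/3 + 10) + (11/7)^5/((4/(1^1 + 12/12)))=19693361/504210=39.06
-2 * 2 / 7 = -4 / 7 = -0.57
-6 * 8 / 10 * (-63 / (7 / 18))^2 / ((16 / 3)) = -118098 / 5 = -23619.60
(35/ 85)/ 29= 0.01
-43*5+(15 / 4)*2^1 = -415 / 2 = -207.50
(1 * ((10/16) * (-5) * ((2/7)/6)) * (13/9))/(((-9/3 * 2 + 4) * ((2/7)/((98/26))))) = 1225/864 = 1.42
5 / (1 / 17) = 85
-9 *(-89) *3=2403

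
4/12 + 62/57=27/19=1.42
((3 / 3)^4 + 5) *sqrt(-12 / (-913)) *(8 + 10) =216 *sqrt(2739) / 913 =12.38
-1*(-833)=833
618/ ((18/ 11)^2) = 12463/ 54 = 230.80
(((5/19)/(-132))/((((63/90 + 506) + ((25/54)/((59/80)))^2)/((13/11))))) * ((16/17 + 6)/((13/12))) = -14972129100/502930498038089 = -0.00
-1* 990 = -990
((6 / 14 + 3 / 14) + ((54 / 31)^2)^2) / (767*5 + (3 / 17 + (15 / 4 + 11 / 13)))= 6254519674 / 2438148080697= 0.00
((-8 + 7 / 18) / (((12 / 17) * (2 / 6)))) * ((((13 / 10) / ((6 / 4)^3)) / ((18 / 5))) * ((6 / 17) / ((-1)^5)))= 1781 / 1458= 1.22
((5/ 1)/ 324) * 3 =5/ 108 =0.05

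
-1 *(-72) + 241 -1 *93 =220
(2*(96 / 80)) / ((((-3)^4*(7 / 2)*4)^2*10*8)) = 1 / 42865200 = 0.00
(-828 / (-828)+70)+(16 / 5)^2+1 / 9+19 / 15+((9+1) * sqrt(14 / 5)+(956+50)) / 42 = sqrt(70) / 21+167848 / 1575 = 106.97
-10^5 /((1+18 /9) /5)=-500000 /3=-166666.67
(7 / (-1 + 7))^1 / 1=1.17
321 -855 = -534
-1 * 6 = -6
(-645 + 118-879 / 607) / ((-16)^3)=1253 / 9712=0.13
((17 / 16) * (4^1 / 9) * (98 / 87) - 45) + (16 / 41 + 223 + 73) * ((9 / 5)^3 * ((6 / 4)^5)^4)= 3023213364181997033 / 525975552000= 5747821.08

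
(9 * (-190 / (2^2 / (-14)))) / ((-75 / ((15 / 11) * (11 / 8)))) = -1197 / 8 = -149.62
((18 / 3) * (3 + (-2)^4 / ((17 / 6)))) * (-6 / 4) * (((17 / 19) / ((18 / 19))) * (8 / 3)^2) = -522.67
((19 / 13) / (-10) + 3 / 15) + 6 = 787 / 130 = 6.05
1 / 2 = 0.50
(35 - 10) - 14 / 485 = 12111 / 485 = 24.97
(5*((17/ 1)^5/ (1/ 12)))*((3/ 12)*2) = 42595710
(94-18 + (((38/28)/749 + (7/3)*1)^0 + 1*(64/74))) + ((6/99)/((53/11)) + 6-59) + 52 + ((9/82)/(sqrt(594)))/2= sqrt(66)/3608 + 452270/5883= 76.88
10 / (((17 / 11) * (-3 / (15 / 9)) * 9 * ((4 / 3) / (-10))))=1375 / 459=3.00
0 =0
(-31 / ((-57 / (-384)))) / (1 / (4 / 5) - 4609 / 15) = 238080 / 348859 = 0.68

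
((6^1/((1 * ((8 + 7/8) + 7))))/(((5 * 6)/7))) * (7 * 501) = 196392/635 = 309.28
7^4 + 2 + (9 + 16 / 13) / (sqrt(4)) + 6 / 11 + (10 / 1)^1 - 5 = 690307 / 286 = 2413.66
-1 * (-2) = 2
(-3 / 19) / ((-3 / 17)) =17 / 19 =0.89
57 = 57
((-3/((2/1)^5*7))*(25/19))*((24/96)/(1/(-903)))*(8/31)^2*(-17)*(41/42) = -2247825/511252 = -4.40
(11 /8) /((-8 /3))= -33 /64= -0.52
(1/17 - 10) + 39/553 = -92794/9401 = -9.87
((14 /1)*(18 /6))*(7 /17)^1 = 294 /17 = 17.29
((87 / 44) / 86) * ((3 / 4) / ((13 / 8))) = 261 / 24596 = 0.01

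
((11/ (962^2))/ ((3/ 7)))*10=385/ 1388166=0.00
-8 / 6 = -4 / 3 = -1.33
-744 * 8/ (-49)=5952/ 49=121.47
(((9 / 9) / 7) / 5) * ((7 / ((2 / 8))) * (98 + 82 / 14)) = 2908 / 35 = 83.09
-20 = -20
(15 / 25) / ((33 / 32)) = 32 / 55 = 0.58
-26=-26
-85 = -85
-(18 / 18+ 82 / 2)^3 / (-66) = 12348 / 11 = 1122.55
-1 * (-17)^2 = -289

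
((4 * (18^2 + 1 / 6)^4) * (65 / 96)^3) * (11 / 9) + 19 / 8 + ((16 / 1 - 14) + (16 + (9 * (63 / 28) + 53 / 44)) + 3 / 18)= 475558407407764031513 / 28378791936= 16757528244.34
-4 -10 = -14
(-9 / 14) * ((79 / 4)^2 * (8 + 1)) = -505521 / 224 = -2256.79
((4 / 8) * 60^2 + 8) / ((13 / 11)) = 19888 / 13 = 1529.85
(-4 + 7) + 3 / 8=27 / 8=3.38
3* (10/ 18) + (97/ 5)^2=28352/ 75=378.03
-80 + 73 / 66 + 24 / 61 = -316043 / 4026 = -78.50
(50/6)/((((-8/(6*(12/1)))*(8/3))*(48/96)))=-225/4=-56.25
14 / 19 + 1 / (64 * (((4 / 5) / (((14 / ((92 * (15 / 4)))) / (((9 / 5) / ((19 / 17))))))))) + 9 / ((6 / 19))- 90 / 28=4676923901 / 179722368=26.02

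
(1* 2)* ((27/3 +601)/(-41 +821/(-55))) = -16775/769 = -21.81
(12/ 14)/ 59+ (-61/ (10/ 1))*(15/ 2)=-45.74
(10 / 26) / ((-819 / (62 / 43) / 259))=-11470 / 65403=-0.18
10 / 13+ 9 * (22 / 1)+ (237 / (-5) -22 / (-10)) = 9982 / 65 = 153.57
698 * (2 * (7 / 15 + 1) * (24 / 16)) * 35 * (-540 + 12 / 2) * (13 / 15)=-248736488 / 5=-49747297.60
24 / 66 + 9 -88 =-865 / 11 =-78.64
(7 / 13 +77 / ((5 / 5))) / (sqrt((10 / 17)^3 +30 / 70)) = 17136 * sqrt(2586941) / 282607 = 97.53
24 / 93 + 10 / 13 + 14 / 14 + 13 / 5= 9324 / 2015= 4.63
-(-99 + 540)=-441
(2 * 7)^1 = 14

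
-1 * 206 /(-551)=206 /551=0.37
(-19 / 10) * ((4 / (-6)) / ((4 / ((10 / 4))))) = 19 / 24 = 0.79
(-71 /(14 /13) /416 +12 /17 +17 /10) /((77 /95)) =1626039 /586432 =2.77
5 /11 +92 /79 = 1407 /869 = 1.62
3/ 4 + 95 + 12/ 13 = 5027/ 52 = 96.67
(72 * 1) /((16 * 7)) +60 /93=559 /434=1.29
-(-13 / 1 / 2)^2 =-169 / 4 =-42.25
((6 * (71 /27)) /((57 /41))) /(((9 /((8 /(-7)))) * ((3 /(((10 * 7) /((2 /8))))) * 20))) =-93152 /13851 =-6.73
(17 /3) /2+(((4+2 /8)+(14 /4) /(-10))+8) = 221 /15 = 14.73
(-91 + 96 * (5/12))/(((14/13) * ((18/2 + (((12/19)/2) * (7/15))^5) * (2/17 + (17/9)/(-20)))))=-603781265531250/2662422202531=-226.78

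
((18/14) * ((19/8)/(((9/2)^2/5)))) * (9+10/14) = 3230/441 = 7.32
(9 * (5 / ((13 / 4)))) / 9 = 20 / 13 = 1.54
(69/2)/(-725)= -69/1450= -0.05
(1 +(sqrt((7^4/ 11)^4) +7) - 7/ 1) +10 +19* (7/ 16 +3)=92384557/ 1936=47719.30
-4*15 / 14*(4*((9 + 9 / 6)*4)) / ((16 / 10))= -450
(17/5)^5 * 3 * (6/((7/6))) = 153344556/21875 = 7010.04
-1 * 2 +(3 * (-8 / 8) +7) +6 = 8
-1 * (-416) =416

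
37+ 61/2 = 135/2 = 67.50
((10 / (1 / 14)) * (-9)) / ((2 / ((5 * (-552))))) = 1738800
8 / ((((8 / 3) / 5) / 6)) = 90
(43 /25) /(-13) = -43 /325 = -0.13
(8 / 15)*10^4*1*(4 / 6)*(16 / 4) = 128000 / 9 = 14222.22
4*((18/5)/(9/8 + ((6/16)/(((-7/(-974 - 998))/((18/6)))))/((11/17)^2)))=54208/2853775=0.02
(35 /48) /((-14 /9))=-15 /32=-0.47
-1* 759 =-759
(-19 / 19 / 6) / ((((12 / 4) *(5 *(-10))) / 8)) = 2 / 225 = 0.01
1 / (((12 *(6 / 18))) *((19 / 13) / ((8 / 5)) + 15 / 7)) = 182 / 2225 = 0.08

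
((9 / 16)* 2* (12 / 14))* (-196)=-189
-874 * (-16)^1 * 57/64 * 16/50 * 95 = 1893084/5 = 378616.80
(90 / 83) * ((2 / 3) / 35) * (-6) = -0.12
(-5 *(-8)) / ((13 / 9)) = 360 / 13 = 27.69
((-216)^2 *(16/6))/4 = 31104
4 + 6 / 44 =91 / 22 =4.14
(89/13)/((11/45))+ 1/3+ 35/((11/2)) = 14888/429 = 34.70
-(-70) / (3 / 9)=210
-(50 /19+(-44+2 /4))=1553 /38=40.87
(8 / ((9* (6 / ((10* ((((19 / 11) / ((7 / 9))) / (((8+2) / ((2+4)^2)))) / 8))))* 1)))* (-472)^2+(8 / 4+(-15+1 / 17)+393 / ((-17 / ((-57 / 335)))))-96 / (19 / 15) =2747416558043 / 8331785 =329751.25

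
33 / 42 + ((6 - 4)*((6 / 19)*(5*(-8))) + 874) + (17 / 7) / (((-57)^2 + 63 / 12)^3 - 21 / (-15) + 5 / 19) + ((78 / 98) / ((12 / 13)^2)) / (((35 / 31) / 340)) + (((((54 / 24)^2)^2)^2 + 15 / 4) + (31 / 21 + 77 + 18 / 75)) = 4184032164622830829462331659 / 2237298750812613671321600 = 1870.13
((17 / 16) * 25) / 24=425 / 384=1.11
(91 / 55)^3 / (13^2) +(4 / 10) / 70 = 37868 / 1164625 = 0.03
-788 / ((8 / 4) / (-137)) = 53978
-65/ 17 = -3.82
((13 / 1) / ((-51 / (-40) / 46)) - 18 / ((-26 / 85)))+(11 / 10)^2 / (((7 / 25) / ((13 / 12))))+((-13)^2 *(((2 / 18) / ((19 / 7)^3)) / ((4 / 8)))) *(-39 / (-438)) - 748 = -24013263257863 / 111541496976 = -215.29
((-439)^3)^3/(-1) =605592770801153705930359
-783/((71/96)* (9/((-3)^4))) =-676512/71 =-9528.34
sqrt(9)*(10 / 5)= 6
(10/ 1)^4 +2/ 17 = 10000.12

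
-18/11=-1.64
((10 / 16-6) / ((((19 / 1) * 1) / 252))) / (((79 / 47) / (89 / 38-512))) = 2465864541 / 114076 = 21615.98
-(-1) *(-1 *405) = -405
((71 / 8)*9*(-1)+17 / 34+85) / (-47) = -45 / 376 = -0.12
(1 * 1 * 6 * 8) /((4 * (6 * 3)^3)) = 1 /486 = 0.00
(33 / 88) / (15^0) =3 / 8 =0.38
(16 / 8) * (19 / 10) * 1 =19 / 5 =3.80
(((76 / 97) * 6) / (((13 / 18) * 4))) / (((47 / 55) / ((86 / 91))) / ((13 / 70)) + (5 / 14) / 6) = 81530064 / 246925237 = 0.33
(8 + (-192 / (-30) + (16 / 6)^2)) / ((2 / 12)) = 1936 / 15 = 129.07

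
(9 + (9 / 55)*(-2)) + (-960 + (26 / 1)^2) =-15143 / 55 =-275.33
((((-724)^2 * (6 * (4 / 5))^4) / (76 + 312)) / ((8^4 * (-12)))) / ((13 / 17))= -15037299 / 788125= -19.08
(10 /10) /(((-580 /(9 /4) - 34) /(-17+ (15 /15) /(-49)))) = 3753 /64337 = 0.06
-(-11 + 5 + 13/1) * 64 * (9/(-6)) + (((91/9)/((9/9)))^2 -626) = 12007/81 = 148.23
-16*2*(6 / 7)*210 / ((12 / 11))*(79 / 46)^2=-8238120 / 529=-15573.01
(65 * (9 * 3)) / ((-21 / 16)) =-9360 / 7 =-1337.14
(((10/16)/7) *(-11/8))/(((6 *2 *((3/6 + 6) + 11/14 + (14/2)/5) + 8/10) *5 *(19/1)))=-0.00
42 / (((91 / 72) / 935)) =403920 / 13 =31070.77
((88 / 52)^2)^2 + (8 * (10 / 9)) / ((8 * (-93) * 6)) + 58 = 4747640929 / 71716671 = 66.20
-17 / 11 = -1.55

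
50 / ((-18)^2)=25 / 162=0.15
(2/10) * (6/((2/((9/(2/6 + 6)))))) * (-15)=-243/19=-12.79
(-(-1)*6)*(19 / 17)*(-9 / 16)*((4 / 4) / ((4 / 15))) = -7695 / 544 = -14.15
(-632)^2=399424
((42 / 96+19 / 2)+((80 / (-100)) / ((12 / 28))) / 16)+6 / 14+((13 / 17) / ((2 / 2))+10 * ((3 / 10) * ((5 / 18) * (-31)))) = -141079 / 9520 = -14.82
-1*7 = -7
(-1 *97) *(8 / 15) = -776 / 15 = -51.73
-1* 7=-7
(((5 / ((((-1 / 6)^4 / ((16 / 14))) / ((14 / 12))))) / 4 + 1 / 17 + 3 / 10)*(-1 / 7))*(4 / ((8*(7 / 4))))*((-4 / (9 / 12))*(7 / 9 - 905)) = -425239.61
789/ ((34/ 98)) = 38661/ 17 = 2274.18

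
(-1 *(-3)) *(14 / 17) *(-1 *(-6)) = 252 / 17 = 14.82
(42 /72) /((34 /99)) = 231 /136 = 1.70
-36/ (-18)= 2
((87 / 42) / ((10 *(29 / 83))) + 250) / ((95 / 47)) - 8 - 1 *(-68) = 2446901 / 13300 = 183.98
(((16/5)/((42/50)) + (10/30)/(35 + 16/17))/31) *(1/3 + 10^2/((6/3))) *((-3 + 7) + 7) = 27129113/397761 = 68.20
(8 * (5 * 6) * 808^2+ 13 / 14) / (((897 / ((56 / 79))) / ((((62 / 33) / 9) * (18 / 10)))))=544018517144 / 11692395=46527.55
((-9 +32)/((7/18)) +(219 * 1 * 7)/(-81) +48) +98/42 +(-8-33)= 9365/189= 49.55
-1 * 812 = -812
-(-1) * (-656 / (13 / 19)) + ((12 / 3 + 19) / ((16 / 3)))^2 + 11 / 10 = -15626151 / 16640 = -939.07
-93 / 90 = -31 / 30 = -1.03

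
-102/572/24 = -17/2288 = -0.01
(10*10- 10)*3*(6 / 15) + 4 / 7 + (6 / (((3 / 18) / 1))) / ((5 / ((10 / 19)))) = 14944 / 133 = 112.36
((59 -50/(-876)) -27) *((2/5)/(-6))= -14041/6570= -2.14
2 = 2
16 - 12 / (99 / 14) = 472 / 33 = 14.30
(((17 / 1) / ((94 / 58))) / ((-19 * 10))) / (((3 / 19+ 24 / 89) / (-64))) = 1404064 / 169905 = 8.26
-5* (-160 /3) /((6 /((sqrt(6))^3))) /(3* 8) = 100* sqrt(6) /9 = 27.22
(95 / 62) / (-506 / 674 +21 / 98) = -224105 / 78461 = -2.86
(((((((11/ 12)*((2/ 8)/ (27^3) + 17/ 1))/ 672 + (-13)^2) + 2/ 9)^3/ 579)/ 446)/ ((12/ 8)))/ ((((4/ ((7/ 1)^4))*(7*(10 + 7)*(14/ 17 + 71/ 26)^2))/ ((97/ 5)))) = 345751028045966079799378141487662179031/ 3566468105971350575943607758901739520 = 96.94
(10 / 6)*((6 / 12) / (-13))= -5 / 78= -0.06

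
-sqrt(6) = -2.45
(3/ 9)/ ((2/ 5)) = 5/ 6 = 0.83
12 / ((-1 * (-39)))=4 / 13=0.31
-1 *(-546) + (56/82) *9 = 22638/41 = 552.15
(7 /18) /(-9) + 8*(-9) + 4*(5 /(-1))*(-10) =127.96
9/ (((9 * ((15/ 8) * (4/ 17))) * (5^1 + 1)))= 17/ 45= 0.38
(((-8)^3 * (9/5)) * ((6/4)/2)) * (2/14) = -3456/35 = -98.74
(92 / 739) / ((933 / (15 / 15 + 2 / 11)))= 1196 / 7584357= 0.00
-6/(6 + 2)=-3/4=-0.75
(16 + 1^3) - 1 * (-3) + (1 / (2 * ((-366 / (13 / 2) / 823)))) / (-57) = 1679659 / 83448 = 20.13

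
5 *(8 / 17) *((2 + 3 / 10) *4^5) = 94208 / 17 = 5541.65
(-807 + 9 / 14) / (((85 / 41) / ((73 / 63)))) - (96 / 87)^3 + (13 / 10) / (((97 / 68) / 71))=-22898527440283 / 59119667670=-387.33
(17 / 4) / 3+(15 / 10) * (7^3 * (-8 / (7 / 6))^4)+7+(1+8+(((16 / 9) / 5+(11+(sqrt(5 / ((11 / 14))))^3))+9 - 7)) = 70 * sqrt(770) / 121+1433311093 / 1260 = 1137564.54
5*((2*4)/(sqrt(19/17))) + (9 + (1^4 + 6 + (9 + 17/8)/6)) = 857/48 + 40*sqrt(323)/19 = 55.69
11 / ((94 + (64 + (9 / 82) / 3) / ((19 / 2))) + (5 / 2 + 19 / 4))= 34276 / 336499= 0.10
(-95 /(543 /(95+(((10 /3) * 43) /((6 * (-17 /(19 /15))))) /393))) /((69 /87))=-47209536740 /2252853243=-20.96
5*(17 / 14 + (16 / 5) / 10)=537 / 70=7.67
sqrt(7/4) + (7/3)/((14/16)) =sqrt(7)/2 + 8/3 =3.99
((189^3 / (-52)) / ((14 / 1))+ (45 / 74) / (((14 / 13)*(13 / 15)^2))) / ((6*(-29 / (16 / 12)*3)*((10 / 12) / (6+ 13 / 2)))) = 355.29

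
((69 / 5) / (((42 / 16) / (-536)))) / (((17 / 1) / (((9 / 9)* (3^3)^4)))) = -52412837184 / 595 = -88088801.99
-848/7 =-121.14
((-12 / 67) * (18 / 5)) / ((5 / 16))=-3456 / 1675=-2.06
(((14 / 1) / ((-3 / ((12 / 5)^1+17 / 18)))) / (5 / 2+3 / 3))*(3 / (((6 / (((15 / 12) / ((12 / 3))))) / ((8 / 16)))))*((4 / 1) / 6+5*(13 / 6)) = -4.01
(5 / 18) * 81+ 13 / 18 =209 / 9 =23.22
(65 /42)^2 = 2.40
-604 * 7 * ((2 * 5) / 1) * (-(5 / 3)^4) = 26425000 / 81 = 326234.57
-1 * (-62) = 62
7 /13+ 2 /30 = 118 /195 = 0.61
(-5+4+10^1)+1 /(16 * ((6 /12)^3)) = 19 /2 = 9.50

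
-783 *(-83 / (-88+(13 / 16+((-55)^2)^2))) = 1039824 / 146408605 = 0.01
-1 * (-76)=76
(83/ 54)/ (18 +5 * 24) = 83/ 7452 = 0.01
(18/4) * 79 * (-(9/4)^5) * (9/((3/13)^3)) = -30746164761/2048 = -15012775.76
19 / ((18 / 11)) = 209 / 18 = 11.61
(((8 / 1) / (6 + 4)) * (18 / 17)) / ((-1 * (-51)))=24 / 1445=0.02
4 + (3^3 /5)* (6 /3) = 74 /5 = 14.80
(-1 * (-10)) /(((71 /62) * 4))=155 /71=2.18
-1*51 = -51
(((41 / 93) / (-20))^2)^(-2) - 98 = 11968555235422 / 2825761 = 4235515.76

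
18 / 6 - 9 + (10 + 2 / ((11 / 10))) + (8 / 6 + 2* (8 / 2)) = 15.15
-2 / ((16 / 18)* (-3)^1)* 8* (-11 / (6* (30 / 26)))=-143 / 15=-9.53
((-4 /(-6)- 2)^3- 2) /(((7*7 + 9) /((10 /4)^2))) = -1475 /3132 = -0.47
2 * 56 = 112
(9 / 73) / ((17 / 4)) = 36 / 1241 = 0.03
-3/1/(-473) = 3/473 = 0.01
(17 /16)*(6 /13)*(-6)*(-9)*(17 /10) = 23409 /520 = 45.02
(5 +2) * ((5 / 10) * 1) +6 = 19 / 2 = 9.50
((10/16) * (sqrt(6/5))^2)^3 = 27/64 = 0.42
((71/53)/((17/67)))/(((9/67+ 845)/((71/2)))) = 22629049/102036448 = 0.22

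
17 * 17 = 289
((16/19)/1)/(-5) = -16/95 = -0.17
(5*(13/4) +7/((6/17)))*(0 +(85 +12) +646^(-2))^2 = 709514798931177097/2089831726272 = 339508.10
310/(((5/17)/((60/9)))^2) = 1433440/9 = 159271.11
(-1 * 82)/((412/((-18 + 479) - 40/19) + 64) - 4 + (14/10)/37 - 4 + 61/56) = -7406964880/5241324883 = -1.41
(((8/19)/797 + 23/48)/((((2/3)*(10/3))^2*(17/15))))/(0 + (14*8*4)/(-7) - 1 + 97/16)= -0.00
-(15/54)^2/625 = -1/8100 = -0.00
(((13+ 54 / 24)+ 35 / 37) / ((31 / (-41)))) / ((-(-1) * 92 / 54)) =-2653479 / 211048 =-12.57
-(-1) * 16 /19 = 16 /19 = 0.84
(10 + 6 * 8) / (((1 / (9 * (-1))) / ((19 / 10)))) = -4959 / 5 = -991.80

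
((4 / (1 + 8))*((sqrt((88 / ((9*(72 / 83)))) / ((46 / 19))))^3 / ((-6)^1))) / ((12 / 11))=-0.68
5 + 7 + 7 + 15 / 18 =119 / 6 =19.83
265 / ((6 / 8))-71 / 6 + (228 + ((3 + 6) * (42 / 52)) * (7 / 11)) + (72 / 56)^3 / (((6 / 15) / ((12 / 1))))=31287710 / 49049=637.89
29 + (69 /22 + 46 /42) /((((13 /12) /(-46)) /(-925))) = 166233.30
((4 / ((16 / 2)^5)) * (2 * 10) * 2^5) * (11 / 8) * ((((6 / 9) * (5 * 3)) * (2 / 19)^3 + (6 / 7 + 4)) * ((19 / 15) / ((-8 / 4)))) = -0.33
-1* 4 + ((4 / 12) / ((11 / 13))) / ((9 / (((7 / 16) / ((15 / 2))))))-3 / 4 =-169199 / 35640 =-4.75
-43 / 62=-0.69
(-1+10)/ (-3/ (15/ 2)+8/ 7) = 12.12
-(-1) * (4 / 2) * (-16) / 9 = -32 / 9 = -3.56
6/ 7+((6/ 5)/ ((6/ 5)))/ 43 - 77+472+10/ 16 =954785/ 2408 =396.51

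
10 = 10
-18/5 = -3.60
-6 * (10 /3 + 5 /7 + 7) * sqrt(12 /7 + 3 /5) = -4176 * sqrt(35) /245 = -100.84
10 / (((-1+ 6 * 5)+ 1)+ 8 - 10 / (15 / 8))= 15 / 49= 0.31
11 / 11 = 1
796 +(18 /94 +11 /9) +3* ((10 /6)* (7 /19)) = 6423619 /8037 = 799.26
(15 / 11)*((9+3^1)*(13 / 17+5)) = 17640 / 187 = 94.33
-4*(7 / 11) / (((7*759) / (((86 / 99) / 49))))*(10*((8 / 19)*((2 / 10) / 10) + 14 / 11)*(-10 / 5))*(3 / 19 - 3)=-18421888 / 29783234635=-0.00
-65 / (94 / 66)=-2145 / 47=-45.64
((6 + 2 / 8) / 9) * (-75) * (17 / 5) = -2125 / 12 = -177.08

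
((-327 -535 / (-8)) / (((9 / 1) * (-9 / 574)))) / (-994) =-85321 / 46008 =-1.85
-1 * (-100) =100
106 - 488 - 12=-394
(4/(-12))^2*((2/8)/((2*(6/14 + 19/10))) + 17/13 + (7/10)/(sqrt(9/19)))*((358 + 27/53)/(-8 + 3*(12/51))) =-3727293163/501338448 - 2261119*sqrt(19)/1774440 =-12.99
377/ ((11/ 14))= 5278/ 11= 479.82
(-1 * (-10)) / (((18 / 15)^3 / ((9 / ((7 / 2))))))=625 / 42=14.88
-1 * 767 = -767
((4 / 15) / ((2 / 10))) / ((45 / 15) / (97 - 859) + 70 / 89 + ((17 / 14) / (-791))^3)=61399845235083488 / 36037710907473759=1.70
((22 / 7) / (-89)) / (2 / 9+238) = -99 / 667856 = -0.00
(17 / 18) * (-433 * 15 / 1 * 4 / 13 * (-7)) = 515270 / 39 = 13212.05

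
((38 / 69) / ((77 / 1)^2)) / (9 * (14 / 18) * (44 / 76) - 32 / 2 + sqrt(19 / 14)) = -327788 / 41760270321 - 13718 * sqrt(266) / 292321892247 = -0.00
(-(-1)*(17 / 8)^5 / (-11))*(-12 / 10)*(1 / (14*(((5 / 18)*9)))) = 4259571 / 31539200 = 0.14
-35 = -35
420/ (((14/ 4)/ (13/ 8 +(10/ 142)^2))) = 985995/ 5041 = 195.60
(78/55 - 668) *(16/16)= -36662/55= -666.58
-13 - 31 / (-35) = -12.11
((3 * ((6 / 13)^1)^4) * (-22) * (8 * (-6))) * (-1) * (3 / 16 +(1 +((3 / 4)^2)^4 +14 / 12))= -1289805363 / 3655808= -352.81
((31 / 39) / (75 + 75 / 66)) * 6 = 1364 / 21775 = 0.06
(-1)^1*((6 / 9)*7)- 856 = -2582 / 3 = -860.67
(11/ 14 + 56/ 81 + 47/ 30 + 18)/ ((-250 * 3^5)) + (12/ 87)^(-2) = 72420660853/ 1377810000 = 52.56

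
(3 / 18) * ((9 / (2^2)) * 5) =15 / 8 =1.88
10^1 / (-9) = -10 / 9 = -1.11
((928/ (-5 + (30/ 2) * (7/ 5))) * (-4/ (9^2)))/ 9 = -232/ 729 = -0.32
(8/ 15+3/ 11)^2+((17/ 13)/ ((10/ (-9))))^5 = -65031789588377/ 40433807700000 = -1.61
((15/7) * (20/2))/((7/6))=900/49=18.37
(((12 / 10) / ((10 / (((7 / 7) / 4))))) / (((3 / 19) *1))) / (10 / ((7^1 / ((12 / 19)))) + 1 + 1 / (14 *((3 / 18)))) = 2527 / 31000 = 0.08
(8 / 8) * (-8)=-8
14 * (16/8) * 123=3444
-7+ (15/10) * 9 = 13/2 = 6.50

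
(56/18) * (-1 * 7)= -196/9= -21.78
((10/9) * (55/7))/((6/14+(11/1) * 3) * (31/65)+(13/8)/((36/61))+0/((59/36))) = 88000/188459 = 0.47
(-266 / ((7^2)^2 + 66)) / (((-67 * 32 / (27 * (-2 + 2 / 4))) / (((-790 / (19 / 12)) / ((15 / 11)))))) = 0.75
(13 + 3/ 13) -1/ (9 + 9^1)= 3083/ 234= 13.18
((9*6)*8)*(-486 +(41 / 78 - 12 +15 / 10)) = -2785392 / 13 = -214260.92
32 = 32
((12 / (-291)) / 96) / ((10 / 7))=-7 / 23280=-0.00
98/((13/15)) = 1470/13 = 113.08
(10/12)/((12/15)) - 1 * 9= -191/24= -7.96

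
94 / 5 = 18.80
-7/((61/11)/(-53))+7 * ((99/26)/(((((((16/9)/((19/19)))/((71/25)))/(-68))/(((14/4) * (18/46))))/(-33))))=955189001921/7295600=130926.72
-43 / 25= -1.72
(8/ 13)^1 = 0.62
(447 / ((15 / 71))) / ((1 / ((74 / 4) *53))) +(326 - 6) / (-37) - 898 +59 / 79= 60612380227 / 29230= 2073636.00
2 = 2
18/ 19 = 0.95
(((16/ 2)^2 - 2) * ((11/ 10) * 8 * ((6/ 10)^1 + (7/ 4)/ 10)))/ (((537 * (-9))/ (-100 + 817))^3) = -144314435749/ 104526553275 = -1.38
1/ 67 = 0.01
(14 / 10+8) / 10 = 47 / 50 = 0.94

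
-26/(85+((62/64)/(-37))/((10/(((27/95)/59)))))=-1725443200/5640871163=-0.31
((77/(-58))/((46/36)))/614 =-693/409538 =-0.00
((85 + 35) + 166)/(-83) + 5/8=-1873/664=-2.82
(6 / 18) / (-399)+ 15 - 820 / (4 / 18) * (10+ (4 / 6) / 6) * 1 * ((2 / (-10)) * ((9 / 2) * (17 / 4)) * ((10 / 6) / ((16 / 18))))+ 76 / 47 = 267599.27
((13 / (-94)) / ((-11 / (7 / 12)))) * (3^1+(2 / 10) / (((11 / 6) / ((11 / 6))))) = 0.02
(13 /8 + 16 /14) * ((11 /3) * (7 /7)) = 1705 /168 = 10.15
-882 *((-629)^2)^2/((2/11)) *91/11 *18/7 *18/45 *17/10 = -274603425221936538/25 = -10984137008877461.52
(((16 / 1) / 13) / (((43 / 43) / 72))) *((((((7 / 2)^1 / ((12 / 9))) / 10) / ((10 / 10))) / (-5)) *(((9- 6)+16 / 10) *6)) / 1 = -208656 / 1625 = -128.40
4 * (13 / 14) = 26 / 7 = 3.71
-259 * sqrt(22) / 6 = -202.47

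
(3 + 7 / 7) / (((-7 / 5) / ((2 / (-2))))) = 20 / 7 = 2.86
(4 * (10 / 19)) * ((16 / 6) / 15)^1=64 / 171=0.37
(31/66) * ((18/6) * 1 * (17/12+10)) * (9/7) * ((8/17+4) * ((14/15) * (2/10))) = 80693/4675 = 17.26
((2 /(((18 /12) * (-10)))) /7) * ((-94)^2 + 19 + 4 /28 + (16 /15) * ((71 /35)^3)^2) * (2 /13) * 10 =-1969769402591888 /7527697734375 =-261.67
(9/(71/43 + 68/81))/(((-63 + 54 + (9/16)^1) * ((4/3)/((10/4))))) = -6966/8675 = -0.80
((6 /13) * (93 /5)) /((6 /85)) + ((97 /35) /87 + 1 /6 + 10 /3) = 9907907 /79170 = 125.15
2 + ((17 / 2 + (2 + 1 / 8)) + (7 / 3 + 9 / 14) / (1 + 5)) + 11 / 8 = 3653 / 252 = 14.50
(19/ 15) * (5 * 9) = 57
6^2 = 36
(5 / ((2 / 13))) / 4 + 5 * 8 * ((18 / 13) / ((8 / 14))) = 10925 / 104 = 105.05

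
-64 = -64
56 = 56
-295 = -295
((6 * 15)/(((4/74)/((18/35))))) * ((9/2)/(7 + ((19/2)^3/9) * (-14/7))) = -971028/46249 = -21.00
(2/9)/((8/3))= 1/12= 0.08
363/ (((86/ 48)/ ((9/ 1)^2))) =705672/ 43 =16410.98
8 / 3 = 2.67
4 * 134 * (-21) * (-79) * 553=491740872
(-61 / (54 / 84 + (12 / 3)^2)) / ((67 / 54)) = -2.95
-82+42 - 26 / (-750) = -14987 / 375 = -39.97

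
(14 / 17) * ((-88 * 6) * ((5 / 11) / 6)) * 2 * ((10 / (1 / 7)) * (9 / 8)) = -88200 / 17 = -5188.24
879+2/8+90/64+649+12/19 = 930415/608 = 1530.29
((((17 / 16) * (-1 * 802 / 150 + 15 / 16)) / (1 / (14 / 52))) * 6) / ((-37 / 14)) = 9163 / 3200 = 2.86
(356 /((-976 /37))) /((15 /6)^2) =-3293 /1525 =-2.16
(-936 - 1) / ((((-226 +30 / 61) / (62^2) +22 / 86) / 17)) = -40152278087 / 496954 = -80796.77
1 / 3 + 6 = 6.33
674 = 674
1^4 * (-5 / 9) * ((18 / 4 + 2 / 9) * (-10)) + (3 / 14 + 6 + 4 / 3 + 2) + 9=50783 / 1134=44.78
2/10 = 1/5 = 0.20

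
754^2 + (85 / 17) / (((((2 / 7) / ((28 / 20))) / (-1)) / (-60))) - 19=569967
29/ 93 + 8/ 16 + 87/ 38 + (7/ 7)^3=7247/ 1767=4.10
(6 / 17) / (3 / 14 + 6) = 0.06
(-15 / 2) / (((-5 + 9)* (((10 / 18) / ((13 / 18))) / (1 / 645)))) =-13 / 3440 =-0.00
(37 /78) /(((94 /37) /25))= 34225 /7332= 4.67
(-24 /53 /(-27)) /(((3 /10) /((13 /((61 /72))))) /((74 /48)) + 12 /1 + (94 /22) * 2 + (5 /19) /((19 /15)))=152804080 /189196870257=0.00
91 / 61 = 1.49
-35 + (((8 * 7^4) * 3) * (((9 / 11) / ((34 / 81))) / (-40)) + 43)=-5236027 / 1870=-2800.01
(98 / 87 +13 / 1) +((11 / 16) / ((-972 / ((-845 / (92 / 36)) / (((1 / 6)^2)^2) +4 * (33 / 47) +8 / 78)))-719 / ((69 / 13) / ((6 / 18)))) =646638276355 / 2376755784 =272.07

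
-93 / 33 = -31 / 11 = -2.82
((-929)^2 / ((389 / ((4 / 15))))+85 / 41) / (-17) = -142034699 / 4066995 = -34.92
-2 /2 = -1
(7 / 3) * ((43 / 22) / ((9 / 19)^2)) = 108661 / 5346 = 20.33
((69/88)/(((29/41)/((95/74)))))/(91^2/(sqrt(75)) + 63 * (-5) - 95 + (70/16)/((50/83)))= 0.00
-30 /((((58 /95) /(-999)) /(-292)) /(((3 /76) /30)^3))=-218781 /6700160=-0.03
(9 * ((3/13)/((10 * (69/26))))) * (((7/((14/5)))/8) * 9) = 81/368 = 0.22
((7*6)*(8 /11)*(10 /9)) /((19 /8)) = 8960 /627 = 14.29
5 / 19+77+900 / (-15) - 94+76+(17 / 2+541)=20853 / 38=548.76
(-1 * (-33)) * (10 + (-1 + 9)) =594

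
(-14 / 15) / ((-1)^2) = -14 / 15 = -0.93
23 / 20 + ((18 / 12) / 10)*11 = 14 / 5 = 2.80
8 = 8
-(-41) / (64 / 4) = 2.56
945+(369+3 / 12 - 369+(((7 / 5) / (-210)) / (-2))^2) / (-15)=1275727499 / 1350000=944.98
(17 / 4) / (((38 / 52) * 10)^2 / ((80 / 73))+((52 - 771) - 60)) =-11492 / 1974651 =-0.01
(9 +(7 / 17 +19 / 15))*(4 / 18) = 5446 / 2295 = 2.37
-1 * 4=-4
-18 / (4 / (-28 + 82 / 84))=3405 / 28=121.61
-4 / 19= -0.21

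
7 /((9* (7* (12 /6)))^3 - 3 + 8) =7 /2000381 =0.00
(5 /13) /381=5 /4953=0.00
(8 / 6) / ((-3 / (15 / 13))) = -20 / 39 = -0.51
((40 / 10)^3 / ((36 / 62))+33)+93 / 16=21461 / 144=149.03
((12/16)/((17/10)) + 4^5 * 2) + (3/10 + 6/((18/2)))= 2049.41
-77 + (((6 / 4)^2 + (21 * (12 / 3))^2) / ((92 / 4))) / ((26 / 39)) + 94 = 87827 / 184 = 477.32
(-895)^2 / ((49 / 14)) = 1602050 / 7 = 228864.29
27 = 27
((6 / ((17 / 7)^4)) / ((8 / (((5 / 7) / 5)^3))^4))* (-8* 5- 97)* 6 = -1233 / 493037510984704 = -0.00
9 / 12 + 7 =7.75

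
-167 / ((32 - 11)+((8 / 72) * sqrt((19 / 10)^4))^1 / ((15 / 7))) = -7.88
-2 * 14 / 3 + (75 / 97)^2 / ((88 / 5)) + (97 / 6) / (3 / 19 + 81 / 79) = 4813009859 / 1102885344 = 4.36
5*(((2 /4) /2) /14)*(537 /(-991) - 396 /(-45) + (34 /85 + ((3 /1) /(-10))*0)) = 42901 /55496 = 0.77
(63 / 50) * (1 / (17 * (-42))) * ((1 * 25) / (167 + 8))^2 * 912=-684 / 20825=-0.03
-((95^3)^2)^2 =-540360087662636962890625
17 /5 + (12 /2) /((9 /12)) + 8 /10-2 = 51 /5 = 10.20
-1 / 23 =-0.04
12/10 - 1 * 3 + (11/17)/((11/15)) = -78/85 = -0.92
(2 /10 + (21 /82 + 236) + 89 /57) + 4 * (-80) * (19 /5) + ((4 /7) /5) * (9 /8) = -79983562 /81795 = -977.85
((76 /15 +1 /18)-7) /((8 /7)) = -1.64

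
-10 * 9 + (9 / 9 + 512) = 423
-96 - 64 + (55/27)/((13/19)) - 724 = -309239/351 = -881.02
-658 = -658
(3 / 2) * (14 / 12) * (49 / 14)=49 / 8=6.12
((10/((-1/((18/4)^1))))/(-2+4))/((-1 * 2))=45/4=11.25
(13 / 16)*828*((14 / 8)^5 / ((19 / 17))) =768869829 / 77824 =9879.60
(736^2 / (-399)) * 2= -1083392 / 399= -2715.27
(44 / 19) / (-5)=-44 / 95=-0.46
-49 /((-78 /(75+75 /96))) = 118825 /2496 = 47.61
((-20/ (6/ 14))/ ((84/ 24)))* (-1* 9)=120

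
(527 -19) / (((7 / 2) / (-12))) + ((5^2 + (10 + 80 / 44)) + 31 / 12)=-1572937 / 924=-1702.31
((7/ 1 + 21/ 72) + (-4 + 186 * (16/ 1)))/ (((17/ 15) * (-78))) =-357515/ 10608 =-33.70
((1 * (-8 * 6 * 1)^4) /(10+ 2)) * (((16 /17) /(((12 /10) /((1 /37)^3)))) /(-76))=-1474560 /16360919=-0.09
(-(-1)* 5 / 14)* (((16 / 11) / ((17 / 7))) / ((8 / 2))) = 10 / 187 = 0.05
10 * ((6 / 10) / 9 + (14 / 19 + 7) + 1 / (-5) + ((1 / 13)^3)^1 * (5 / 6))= 3174091 / 41743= 76.04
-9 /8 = -1.12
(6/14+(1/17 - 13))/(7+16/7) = -1489/1105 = -1.35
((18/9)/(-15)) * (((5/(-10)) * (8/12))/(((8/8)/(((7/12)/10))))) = 7/2700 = 0.00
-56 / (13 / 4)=-224 / 13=-17.23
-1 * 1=-1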